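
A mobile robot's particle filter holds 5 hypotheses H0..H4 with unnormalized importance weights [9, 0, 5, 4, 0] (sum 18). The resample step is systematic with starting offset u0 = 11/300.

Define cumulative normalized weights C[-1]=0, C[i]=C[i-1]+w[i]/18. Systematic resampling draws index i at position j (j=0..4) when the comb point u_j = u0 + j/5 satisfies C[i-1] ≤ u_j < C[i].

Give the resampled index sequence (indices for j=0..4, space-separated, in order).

0 0 0 2 3

C = [1/2, 1/2, 7/9, 1, 1]
j=0: u_0=11/300 ∈ [0, 1/2) → index 0
j=1: u_1=71/300 ∈ [0, 1/2) → index 0
j=2: u_2=131/300 ∈ [0, 1/2) → index 0
j=3: u_3=191/300 ∈ [1/2, 7/9) → index 2
j=4: u_4=251/300 ∈ [7/9, 1) → index 3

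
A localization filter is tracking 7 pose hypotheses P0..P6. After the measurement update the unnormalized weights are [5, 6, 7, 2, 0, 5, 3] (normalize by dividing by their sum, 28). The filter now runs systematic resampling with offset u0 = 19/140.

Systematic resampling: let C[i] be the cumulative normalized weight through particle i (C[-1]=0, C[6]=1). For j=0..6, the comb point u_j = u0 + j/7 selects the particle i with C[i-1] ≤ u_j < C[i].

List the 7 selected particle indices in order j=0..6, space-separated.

C = [5/28, 11/28, 9/14, 5/7, 5/7, 25/28, 1]
j=0: u_0=19/140 ∈ [0, 5/28) → index 0
j=1: u_1=39/140 ∈ [5/28, 11/28) → index 1
j=2: u_2=59/140 ∈ [11/28, 9/14) → index 2
j=3: u_3=79/140 ∈ [11/28, 9/14) → index 2
j=4: u_4=99/140 ∈ [9/14, 5/7) → index 3
j=5: u_5=17/20 ∈ [5/7, 25/28) → index 5
j=6: u_6=139/140 ∈ [25/28, 1) → index 6

0 1 2 2 3 5 6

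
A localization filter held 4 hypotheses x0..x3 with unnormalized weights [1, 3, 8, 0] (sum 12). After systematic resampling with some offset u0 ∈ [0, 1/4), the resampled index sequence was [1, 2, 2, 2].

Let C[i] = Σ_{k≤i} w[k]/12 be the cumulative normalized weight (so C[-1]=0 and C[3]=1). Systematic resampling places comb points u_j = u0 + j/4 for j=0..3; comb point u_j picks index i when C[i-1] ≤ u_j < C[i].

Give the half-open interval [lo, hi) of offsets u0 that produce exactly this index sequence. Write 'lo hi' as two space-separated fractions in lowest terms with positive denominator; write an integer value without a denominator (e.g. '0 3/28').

C = [1/12, 1/3, 1, 1]
j=0 picked index 1: u0 ∈ [1/12, 1/3)
j=1 picked index 2: u0 ∈ [1/12, 3/4)
j=2 picked index 2: u0 ∈ [-1/6, 1/2)
j=3 picked index 2: u0 ∈ [-5/12, 1/4)
intersection: [1/12, 1/4)

1/12 1/4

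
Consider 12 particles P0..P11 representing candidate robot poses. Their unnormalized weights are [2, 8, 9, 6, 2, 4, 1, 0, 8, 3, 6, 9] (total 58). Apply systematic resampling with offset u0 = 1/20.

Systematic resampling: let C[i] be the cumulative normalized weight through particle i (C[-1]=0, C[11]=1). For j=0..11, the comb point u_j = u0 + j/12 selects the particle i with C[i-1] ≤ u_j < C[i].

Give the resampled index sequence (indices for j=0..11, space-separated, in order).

1 1 2 2 3 5 6 8 9 10 11 11

C = [1/29, 5/29, 19/58, 25/58, 27/58, 31/58, 16/29, 16/29, 20/29, 43/58, 49/58, 1]
j=0: u_0=1/20 ∈ [1/29, 5/29) → index 1
j=1: u_1=2/15 ∈ [1/29, 5/29) → index 1
j=2: u_2=13/60 ∈ [5/29, 19/58) → index 2
j=3: u_3=3/10 ∈ [5/29, 19/58) → index 2
j=4: u_4=23/60 ∈ [19/58, 25/58) → index 3
j=5: u_5=7/15 ∈ [27/58, 31/58) → index 5
j=6: u_6=11/20 ∈ [31/58, 16/29) → index 6
j=7: u_7=19/30 ∈ [16/29, 20/29) → index 8
j=8: u_8=43/60 ∈ [20/29, 43/58) → index 9
j=9: u_9=4/5 ∈ [43/58, 49/58) → index 10
j=10: u_10=53/60 ∈ [49/58, 1) → index 11
j=11: u_11=29/30 ∈ [49/58, 1) → index 11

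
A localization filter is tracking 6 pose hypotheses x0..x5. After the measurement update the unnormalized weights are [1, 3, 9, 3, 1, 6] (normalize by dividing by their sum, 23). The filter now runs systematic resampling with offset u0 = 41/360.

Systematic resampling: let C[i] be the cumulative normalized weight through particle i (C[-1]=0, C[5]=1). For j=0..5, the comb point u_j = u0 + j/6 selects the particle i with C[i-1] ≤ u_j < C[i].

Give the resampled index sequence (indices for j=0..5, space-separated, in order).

C = [1/23, 4/23, 13/23, 16/23, 17/23, 1]
j=0: u_0=41/360 ∈ [1/23, 4/23) → index 1
j=1: u_1=101/360 ∈ [4/23, 13/23) → index 2
j=2: u_2=161/360 ∈ [4/23, 13/23) → index 2
j=3: u_3=221/360 ∈ [13/23, 16/23) → index 3
j=4: u_4=281/360 ∈ [17/23, 1) → index 5
j=5: u_5=341/360 ∈ [17/23, 1) → index 5

1 2 2 3 5 5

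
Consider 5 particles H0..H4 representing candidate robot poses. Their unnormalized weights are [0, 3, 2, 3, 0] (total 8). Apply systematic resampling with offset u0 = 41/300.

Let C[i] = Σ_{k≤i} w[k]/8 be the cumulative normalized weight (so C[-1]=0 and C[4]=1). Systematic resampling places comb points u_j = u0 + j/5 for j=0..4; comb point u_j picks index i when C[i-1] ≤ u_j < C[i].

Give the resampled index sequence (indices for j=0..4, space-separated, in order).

C = [0, 3/8, 5/8, 1, 1]
j=0: u_0=41/300 ∈ [0, 3/8) → index 1
j=1: u_1=101/300 ∈ [0, 3/8) → index 1
j=2: u_2=161/300 ∈ [3/8, 5/8) → index 2
j=3: u_3=221/300 ∈ [5/8, 1) → index 3
j=4: u_4=281/300 ∈ [5/8, 1) → index 3

1 1 2 3 3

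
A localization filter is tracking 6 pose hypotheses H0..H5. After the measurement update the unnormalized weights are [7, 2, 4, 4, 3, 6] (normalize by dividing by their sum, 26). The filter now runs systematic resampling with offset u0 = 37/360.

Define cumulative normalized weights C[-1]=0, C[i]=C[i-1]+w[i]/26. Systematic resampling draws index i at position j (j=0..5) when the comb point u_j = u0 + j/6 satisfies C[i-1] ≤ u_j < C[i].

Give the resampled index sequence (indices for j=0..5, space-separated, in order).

0 1 2 3 5 5

C = [7/26, 9/26, 1/2, 17/26, 10/13, 1]
j=0: u_0=37/360 ∈ [0, 7/26) → index 0
j=1: u_1=97/360 ∈ [7/26, 9/26) → index 1
j=2: u_2=157/360 ∈ [9/26, 1/2) → index 2
j=3: u_3=217/360 ∈ [1/2, 17/26) → index 3
j=4: u_4=277/360 ∈ [10/13, 1) → index 5
j=5: u_5=337/360 ∈ [10/13, 1) → index 5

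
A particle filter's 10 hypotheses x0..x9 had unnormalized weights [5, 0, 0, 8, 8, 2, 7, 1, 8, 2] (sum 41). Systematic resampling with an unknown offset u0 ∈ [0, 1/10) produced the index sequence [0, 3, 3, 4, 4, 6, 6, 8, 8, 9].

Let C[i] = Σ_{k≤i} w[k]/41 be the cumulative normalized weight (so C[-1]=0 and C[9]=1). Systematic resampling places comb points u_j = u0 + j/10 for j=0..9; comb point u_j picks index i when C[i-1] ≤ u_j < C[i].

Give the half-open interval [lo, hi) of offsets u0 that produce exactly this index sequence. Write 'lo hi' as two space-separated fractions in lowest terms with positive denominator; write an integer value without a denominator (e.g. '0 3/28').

5/82 1/10

C = [5/41, 5/41, 5/41, 13/41, 21/41, 23/41, 30/41, 31/41, 39/41, 1]
j=0 picked index 0: u0 ∈ [0, 5/41)
j=1 picked index 3: u0 ∈ [9/410, 89/410)
j=2 picked index 3: u0 ∈ [-16/205, 24/205)
j=3 picked index 4: u0 ∈ [7/410, 87/410)
j=4 picked index 4: u0 ∈ [-17/205, 23/205)
j=5 picked index 6: u0 ∈ [5/82, 19/82)
j=6 picked index 6: u0 ∈ [-8/205, 27/205)
j=7 picked index 8: u0 ∈ [23/410, 103/410)
j=8 picked index 8: u0 ∈ [-9/205, 31/205)
j=9 picked index 9: u0 ∈ [21/410, 1/10)
intersection: [5/82, 1/10)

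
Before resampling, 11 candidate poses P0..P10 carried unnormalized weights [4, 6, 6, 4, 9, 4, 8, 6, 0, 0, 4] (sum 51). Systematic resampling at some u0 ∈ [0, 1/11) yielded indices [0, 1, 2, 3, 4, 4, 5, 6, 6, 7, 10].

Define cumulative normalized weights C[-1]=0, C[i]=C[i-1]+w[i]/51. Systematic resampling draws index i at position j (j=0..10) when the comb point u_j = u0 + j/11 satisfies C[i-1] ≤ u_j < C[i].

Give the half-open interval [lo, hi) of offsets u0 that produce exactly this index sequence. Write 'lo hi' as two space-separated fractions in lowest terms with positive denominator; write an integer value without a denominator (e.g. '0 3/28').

C = [4/51, 10/51, 16/51, 20/51, 29/51, 11/17, 41/51, 47/51, 47/51, 47/51, 1]
j=0 picked index 0: u0 ∈ [0, 4/51)
j=1 picked index 1: u0 ∈ [-7/561, 59/561)
j=2 picked index 2: u0 ∈ [8/561, 74/561)
j=3 picked index 3: u0 ∈ [23/561, 67/561)
j=4 picked index 4: u0 ∈ [16/561, 115/561)
j=5 picked index 4: u0 ∈ [-35/561, 64/561)
j=6 picked index 5: u0 ∈ [13/561, 19/187)
j=7 picked index 6: u0 ∈ [2/187, 94/561)
j=8 picked index 6: u0 ∈ [-15/187, 43/561)
j=9 picked index 7: u0 ∈ [-8/561, 58/561)
j=10 picked index 10: u0 ∈ [7/561, 1/11)
intersection: [23/561, 43/561)

23/561 43/561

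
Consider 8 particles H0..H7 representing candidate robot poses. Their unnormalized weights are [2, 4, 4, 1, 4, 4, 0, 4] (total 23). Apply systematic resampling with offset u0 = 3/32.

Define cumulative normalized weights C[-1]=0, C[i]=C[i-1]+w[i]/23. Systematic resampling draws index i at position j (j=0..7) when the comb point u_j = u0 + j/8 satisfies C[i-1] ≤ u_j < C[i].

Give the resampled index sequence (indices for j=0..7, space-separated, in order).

1 1 2 3 4 5 7 7

C = [2/23, 6/23, 10/23, 11/23, 15/23, 19/23, 19/23, 1]
j=0: u_0=3/32 ∈ [2/23, 6/23) → index 1
j=1: u_1=7/32 ∈ [2/23, 6/23) → index 1
j=2: u_2=11/32 ∈ [6/23, 10/23) → index 2
j=3: u_3=15/32 ∈ [10/23, 11/23) → index 3
j=4: u_4=19/32 ∈ [11/23, 15/23) → index 4
j=5: u_5=23/32 ∈ [15/23, 19/23) → index 5
j=6: u_6=27/32 ∈ [19/23, 1) → index 7
j=7: u_7=31/32 ∈ [19/23, 1) → index 7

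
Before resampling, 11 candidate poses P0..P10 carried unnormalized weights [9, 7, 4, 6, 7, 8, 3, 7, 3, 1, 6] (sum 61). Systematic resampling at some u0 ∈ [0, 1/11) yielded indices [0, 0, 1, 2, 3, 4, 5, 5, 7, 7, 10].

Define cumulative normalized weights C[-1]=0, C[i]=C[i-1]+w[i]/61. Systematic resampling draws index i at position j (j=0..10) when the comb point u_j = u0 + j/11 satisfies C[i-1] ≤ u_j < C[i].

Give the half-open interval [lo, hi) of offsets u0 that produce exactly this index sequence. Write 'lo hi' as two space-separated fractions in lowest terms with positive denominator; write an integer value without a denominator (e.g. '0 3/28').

0 12/671

C = [9/61, 16/61, 20/61, 26/61, 33/61, 41/61, 44/61, 51/61, 54/61, 55/61, 1]
j=0 picked index 0: u0 ∈ [0, 9/61)
j=1 picked index 0: u0 ∈ [-1/11, 38/671)
j=2 picked index 1: u0 ∈ [-23/671, 54/671)
j=3 picked index 2: u0 ∈ [-7/671, 37/671)
j=4 picked index 3: u0 ∈ [-24/671, 42/671)
j=5 picked index 4: u0 ∈ [-19/671, 58/671)
j=6 picked index 5: u0 ∈ [-3/671, 85/671)
j=7 picked index 5: u0 ∈ [-64/671, 24/671)
j=8 picked index 7: u0 ∈ [-4/671, 73/671)
j=9 picked index 7: u0 ∈ [-65/671, 12/671)
j=10 picked index 10: u0 ∈ [-5/671, 1/11)
intersection: [0, 12/671)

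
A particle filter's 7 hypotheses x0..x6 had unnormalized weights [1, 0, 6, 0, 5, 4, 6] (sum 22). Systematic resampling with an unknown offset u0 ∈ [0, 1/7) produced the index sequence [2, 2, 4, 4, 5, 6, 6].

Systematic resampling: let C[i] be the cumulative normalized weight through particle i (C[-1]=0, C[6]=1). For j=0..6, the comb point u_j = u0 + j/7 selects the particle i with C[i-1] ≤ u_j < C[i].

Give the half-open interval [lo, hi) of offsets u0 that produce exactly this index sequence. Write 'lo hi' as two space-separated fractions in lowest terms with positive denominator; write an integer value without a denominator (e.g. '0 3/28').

1/22 9/77

C = [1/22, 1/22, 7/22, 7/22, 6/11, 8/11, 1]
j=0 picked index 2: u0 ∈ [1/22, 7/22)
j=1 picked index 2: u0 ∈ [-15/154, 27/154)
j=2 picked index 4: u0 ∈ [5/154, 20/77)
j=3 picked index 4: u0 ∈ [-17/154, 9/77)
j=4 picked index 5: u0 ∈ [-2/77, 12/77)
j=5 picked index 6: u0 ∈ [1/77, 2/7)
j=6 picked index 6: u0 ∈ [-10/77, 1/7)
intersection: [1/22, 9/77)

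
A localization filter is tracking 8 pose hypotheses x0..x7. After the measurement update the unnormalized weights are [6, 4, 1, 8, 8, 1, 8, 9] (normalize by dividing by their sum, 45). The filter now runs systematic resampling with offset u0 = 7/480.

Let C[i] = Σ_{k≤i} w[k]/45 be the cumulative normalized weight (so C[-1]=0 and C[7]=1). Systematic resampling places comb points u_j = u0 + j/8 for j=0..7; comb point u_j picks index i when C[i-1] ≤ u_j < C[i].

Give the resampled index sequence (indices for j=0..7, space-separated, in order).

C = [2/15, 2/9, 11/45, 19/45, 3/5, 28/45, 4/5, 1]
j=0: u_0=7/480 ∈ [0, 2/15) → index 0
j=1: u_1=67/480 ∈ [2/15, 2/9) → index 1
j=2: u_2=127/480 ∈ [11/45, 19/45) → index 3
j=3: u_3=187/480 ∈ [11/45, 19/45) → index 3
j=4: u_4=247/480 ∈ [19/45, 3/5) → index 4
j=5: u_5=307/480 ∈ [28/45, 4/5) → index 6
j=6: u_6=367/480 ∈ [28/45, 4/5) → index 6
j=7: u_7=427/480 ∈ [4/5, 1) → index 7

0 1 3 3 4 6 6 7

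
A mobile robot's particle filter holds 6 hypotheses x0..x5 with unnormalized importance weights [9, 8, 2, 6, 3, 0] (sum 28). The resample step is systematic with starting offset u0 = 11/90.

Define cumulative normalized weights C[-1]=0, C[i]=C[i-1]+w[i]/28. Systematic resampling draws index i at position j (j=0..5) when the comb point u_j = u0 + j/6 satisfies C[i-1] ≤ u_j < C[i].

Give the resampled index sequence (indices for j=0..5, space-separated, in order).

C = [9/28, 17/28, 19/28, 25/28, 1, 1]
j=0: u_0=11/90 ∈ [0, 9/28) → index 0
j=1: u_1=13/45 ∈ [0, 9/28) → index 0
j=2: u_2=41/90 ∈ [9/28, 17/28) → index 1
j=3: u_3=28/45 ∈ [17/28, 19/28) → index 2
j=4: u_4=71/90 ∈ [19/28, 25/28) → index 3
j=5: u_5=43/45 ∈ [25/28, 1) → index 4

0 0 1 2 3 4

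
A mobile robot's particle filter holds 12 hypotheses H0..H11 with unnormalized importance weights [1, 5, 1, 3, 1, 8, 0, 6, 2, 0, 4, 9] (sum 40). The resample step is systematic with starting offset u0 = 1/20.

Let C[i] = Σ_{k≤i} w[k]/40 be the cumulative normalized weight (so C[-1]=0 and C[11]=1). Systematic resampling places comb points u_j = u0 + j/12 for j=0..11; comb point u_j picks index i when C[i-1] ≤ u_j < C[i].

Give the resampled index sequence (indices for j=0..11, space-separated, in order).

C = [1/40, 3/20, 7/40, 1/4, 11/40, 19/40, 19/40, 5/8, 27/40, 27/40, 31/40, 1]
j=0: u_0=1/20 ∈ [1/40, 3/20) → index 1
j=1: u_1=2/15 ∈ [1/40, 3/20) → index 1
j=2: u_2=13/60 ∈ [7/40, 1/4) → index 3
j=3: u_3=3/10 ∈ [11/40, 19/40) → index 5
j=4: u_4=23/60 ∈ [11/40, 19/40) → index 5
j=5: u_5=7/15 ∈ [11/40, 19/40) → index 5
j=6: u_6=11/20 ∈ [19/40, 5/8) → index 7
j=7: u_7=19/30 ∈ [5/8, 27/40) → index 8
j=8: u_8=43/60 ∈ [27/40, 31/40) → index 10
j=9: u_9=4/5 ∈ [31/40, 1) → index 11
j=10: u_10=53/60 ∈ [31/40, 1) → index 11
j=11: u_11=29/30 ∈ [31/40, 1) → index 11

1 1 3 5 5 5 7 8 10 11 11 11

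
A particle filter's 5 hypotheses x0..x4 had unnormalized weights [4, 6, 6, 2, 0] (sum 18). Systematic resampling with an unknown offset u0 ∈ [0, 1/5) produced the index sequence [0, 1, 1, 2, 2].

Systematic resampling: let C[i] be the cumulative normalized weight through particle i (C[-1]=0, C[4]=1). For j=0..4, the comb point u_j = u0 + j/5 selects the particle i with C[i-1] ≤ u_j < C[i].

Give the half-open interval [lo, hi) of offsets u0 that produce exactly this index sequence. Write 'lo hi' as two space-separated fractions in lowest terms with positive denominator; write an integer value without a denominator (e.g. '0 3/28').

1/45 4/45

C = [2/9, 5/9, 8/9, 1, 1]
j=0 picked index 0: u0 ∈ [0, 2/9)
j=1 picked index 1: u0 ∈ [1/45, 16/45)
j=2 picked index 1: u0 ∈ [-8/45, 7/45)
j=3 picked index 2: u0 ∈ [-2/45, 13/45)
j=4 picked index 2: u0 ∈ [-11/45, 4/45)
intersection: [1/45, 4/45)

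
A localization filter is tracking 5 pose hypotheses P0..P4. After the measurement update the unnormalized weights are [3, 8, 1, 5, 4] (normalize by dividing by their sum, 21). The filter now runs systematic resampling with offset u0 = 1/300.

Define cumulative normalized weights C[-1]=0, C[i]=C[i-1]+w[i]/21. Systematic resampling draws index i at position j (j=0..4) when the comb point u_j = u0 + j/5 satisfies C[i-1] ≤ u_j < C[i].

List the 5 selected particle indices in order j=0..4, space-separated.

0 1 1 3 3

C = [1/7, 11/21, 4/7, 17/21, 1]
j=0: u_0=1/300 ∈ [0, 1/7) → index 0
j=1: u_1=61/300 ∈ [1/7, 11/21) → index 1
j=2: u_2=121/300 ∈ [1/7, 11/21) → index 1
j=3: u_3=181/300 ∈ [4/7, 17/21) → index 3
j=4: u_4=241/300 ∈ [4/7, 17/21) → index 3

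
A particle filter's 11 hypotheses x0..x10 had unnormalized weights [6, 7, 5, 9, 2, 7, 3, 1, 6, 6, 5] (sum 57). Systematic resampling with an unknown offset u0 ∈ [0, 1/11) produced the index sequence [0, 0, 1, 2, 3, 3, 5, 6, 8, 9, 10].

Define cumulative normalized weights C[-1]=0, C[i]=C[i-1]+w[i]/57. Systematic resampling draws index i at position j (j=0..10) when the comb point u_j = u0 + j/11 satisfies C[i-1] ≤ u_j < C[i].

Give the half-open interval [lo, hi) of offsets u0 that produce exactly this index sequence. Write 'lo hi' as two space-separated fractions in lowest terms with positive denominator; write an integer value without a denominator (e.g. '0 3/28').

2/627 3/209

C = [2/19, 13/57, 6/19, 9/19, 29/57, 12/19, 13/19, 40/57, 46/57, 52/57, 1]
j=0 picked index 0: u0 ∈ [0, 2/19)
j=1 picked index 0: u0 ∈ [-1/11, 3/209)
j=2 picked index 1: u0 ∈ [-16/209, 29/627)
j=3 picked index 2: u0 ∈ [-28/627, 9/209)
j=4 picked index 3: u0 ∈ [-10/209, 23/209)
j=5 picked index 3: u0 ∈ [-29/209, 4/209)
j=6 picked index 5: u0 ∈ [-23/627, 18/209)
j=7 picked index 6: u0 ∈ [-1/209, 10/209)
j=8 picked index 8: u0 ∈ [-16/627, 50/627)
j=9 picked index 9: u0 ∈ [-7/627, 59/627)
j=10 picked index 10: u0 ∈ [2/627, 1/11)
intersection: [2/627, 3/209)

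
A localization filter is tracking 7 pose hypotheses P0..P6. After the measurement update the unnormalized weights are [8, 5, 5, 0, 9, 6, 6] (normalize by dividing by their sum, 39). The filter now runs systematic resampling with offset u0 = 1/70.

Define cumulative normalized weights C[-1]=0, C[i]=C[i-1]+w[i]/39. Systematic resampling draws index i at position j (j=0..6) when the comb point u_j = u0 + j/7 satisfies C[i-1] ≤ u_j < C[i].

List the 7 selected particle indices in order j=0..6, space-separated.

C = [8/39, 1/3, 6/13, 6/13, 9/13, 11/13, 1]
j=0: u_0=1/70 ∈ [0, 8/39) → index 0
j=1: u_1=11/70 ∈ [0, 8/39) → index 0
j=2: u_2=3/10 ∈ [8/39, 1/3) → index 1
j=3: u_3=31/70 ∈ [1/3, 6/13) → index 2
j=4: u_4=41/70 ∈ [6/13, 9/13) → index 4
j=5: u_5=51/70 ∈ [9/13, 11/13) → index 5
j=6: u_6=61/70 ∈ [11/13, 1) → index 6

0 0 1 2 4 5 6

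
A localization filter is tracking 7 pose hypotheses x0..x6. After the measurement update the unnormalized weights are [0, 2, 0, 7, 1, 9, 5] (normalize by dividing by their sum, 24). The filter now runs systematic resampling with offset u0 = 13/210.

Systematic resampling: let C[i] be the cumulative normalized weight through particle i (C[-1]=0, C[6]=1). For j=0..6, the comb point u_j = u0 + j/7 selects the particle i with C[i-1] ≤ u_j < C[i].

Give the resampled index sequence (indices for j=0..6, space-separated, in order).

1 3 3 5 5 5 6

C = [0, 1/12, 1/12, 3/8, 5/12, 19/24, 1]
j=0: u_0=13/210 ∈ [0, 1/12) → index 1
j=1: u_1=43/210 ∈ [1/12, 3/8) → index 3
j=2: u_2=73/210 ∈ [1/12, 3/8) → index 3
j=3: u_3=103/210 ∈ [5/12, 19/24) → index 5
j=4: u_4=19/30 ∈ [5/12, 19/24) → index 5
j=5: u_5=163/210 ∈ [5/12, 19/24) → index 5
j=6: u_6=193/210 ∈ [19/24, 1) → index 6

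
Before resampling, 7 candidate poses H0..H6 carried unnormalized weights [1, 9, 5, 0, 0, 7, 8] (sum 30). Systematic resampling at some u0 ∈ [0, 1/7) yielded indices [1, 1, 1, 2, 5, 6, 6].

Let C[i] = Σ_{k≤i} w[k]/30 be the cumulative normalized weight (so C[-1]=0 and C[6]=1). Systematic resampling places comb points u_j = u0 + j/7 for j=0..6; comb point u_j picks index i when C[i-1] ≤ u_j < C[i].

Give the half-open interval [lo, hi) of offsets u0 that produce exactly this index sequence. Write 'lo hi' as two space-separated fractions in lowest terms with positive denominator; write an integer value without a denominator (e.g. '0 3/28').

C = [1/30, 1/3, 1/2, 1/2, 1/2, 11/15, 1]
j=0 picked index 1: u0 ∈ [1/30, 1/3)
j=1 picked index 1: u0 ∈ [-23/210, 4/21)
j=2 picked index 1: u0 ∈ [-53/210, 1/21)
j=3 picked index 2: u0 ∈ [-2/21, 1/14)
j=4 picked index 5: u0 ∈ [-1/14, 17/105)
j=5 picked index 6: u0 ∈ [2/105, 2/7)
j=6 picked index 6: u0 ∈ [-13/105, 1/7)
intersection: [1/30, 1/21)

1/30 1/21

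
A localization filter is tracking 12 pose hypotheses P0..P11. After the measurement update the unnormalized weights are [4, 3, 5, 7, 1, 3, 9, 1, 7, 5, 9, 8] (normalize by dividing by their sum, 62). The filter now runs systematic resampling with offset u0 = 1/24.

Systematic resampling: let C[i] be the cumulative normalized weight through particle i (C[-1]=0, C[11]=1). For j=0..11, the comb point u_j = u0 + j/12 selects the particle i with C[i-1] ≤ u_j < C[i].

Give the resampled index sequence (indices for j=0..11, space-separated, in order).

C = [2/31, 7/62, 6/31, 19/62, 10/31, 23/62, 16/31, 33/62, 20/31, 45/62, 27/31, 1]
j=0: u_0=1/24 ∈ [0, 2/31) → index 0
j=1: u_1=1/8 ∈ [7/62, 6/31) → index 2
j=2: u_2=5/24 ∈ [6/31, 19/62) → index 3
j=3: u_3=7/24 ∈ [6/31, 19/62) → index 3
j=4: u_4=3/8 ∈ [23/62, 16/31) → index 6
j=5: u_5=11/24 ∈ [23/62, 16/31) → index 6
j=6: u_6=13/24 ∈ [33/62, 20/31) → index 8
j=7: u_7=5/8 ∈ [33/62, 20/31) → index 8
j=8: u_8=17/24 ∈ [20/31, 45/62) → index 9
j=9: u_9=19/24 ∈ [45/62, 27/31) → index 10
j=10: u_10=7/8 ∈ [27/31, 1) → index 11
j=11: u_11=23/24 ∈ [27/31, 1) → index 11

0 2 3 3 6 6 8 8 9 10 11 11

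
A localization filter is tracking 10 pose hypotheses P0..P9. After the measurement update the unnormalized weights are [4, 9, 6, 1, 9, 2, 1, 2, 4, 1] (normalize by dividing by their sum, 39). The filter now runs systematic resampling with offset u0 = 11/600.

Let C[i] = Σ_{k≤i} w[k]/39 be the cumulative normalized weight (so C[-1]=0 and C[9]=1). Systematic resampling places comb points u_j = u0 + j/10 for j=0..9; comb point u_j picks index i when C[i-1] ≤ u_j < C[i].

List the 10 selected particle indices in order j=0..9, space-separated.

C = [4/39, 1/3, 19/39, 20/39, 29/39, 31/39, 32/39, 34/39, 38/39, 1]
j=0: u_0=11/600 ∈ [0, 4/39) → index 0
j=1: u_1=71/600 ∈ [4/39, 1/3) → index 1
j=2: u_2=131/600 ∈ [4/39, 1/3) → index 1
j=3: u_3=191/600 ∈ [4/39, 1/3) → index 1
j=4: u_4=251/600 ∈ [1/3, 19/39) → index 2
j=5: u_5=311/600 ∈ [20/39, 29/39) → index 4
j=6: u_6=371/600 ∈ [20/39, 29/39) → index 4
j=7: u_7=431/600 ∈ [20/39, 29/39) → index 4
j=8: u_8=491/600 ∈ [31/39, 32/39) → index 6
j=9: u_9=551/600 ∈ [34/39, 38/39) → index 8

0 1 1 1 2 4 4 4 6 8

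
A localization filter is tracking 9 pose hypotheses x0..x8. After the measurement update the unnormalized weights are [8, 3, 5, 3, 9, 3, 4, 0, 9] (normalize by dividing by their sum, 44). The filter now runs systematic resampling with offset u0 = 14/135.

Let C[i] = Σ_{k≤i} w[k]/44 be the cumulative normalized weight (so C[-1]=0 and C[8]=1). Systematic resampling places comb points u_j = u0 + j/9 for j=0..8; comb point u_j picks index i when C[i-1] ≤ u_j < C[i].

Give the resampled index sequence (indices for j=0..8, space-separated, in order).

0 1 2 4 4 5 6 8 8

C = [2/11, 1/4, 4/11, 19/44, 7/11, 31/44, 35/44, 35/44, 1]
j=0: u_0=14/135 ∈ [0, 2/11) → index 0
j=1: u_1=29/135 ∈ [2/11, 1/4) → index 1
j=2: u_2=44/135 ∈ [1/4, 4/11) → index 2
j=3: u_3=59/135 ∈ [19/44, 7/11) → index 4
j=4: u_4=74/135 ∈ [19/44, 7/11) → index 4
j=5: u_5=89/135 ∈ [7/11, 31/44) → index 5
j=6: u_6=104/135 ∈ [31/44, 35/44) → index 6
j=7: u_7=119/135 ∈ [35/44, 1) → index 8
j=8: u_8=134/135 ∈ [35/44, 1) → index 8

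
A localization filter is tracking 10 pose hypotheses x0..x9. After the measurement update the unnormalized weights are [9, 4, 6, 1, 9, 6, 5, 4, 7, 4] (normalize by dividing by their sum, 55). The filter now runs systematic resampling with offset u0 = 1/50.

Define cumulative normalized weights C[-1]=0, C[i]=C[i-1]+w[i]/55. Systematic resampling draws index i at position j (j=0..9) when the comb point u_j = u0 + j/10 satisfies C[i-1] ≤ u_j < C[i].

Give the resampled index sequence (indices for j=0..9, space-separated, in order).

C = [9/55, 13/55, 19/55, 4/11, 29/55, 7/11, 8/11, 4/5, 51/55, 1]
j=0: u_0=1/50 ∈ [0, 9/55) → index 0
j=1: u_1=3/25 ∈ [0, 9/55) → index 0
j=2: u_2=11/50 ∈ [9/55, 13/55) → index 1
j=3: u_3=8/25 ∈ [13/55, 19/55) → index 2
j=4: u_4=21/50 ∈ [4/11, 29/55) → index 4
j=5: u_5=13/25 ∈ [4/11, 29/55) → index 4
j=6: u_6=31/50 ∈ [29/55, 7/11) → index 5
j=7: u_7=18/25 ∈ [7/11, 8/11) → index 6
j=8: u_8=41/50 ∈ [4/5, 51/55) → index 8
j=9: u_9=23/25 ∈ [4/5, 51/55) → index 8

0 0 1 2 4 4 5 6 8 8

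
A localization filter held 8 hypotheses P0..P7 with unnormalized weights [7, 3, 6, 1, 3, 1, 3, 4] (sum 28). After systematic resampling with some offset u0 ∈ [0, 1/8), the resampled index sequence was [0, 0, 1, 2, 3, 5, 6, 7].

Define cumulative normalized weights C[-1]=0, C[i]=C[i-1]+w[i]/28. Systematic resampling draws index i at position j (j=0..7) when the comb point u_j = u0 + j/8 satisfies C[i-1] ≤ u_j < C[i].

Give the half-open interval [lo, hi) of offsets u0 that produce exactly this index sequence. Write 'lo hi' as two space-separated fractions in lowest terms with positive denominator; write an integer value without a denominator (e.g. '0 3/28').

5/56 3/28

C = [1/4, 5/14, 4/7, 17/28, 5/7, 3/4, 6/7, 1]
j=0 picked index 0: u0 ∈ [0, 1/4)
j=1 picked index 0: u0 ∈ [-1/8, 1/8)
j=2 picked index 1: u0 ∈ [0, 3/28)
j=3 picked index 2: u0 ∈ [-1/56, 11/56)
j=4 picked index 3: u0 ∈ [1/14, 3/28)
j=5 picked index 5: u0 ∈ [5/56, 1/8)
j=6 picked index 6: u0 ∈ [0, 3/28)
j=7 picked index 7: u0 ∈ [-1/56, 1/8)
intersection: [5/56, 3/28)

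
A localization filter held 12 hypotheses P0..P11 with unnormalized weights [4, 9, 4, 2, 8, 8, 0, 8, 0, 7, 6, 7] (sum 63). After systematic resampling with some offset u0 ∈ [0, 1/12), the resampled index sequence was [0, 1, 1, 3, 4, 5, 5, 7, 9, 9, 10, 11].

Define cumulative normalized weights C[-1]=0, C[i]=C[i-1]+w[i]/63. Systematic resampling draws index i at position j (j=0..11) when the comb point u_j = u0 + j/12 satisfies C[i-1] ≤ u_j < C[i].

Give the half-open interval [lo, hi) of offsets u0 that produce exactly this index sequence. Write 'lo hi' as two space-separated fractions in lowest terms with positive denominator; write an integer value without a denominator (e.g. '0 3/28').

5/252 5/126

C = [4/63, 13/63, 17/63, 19/63, 3/7, 5/9, 5/9, 43/63, 43/63, 50/63, 8/9, 1]
j=0 picked index 0: u0 ∈ [0, 4/63)
j=1 picked index 1: u0 ∈ [-5/252, 31/252)
j=2 picked index 1: u0 ∈ [-13/126, 5/126)
j=3 picked index 3: u0 ∈ [5/252, 13/252)
j=4 picked index 4: u0 ∈ [-2/63, 2/21)
j=5 picked index 5: u0 ∈ [1/84, 5/36)
j=6 picked index 5: u0 ∈ [-1/14, 1/18)
j=7 picked index 7: u0 ∈ [-1/36, 25/252)
j=8 picked index 9: u0 ∈ [1/63, 8/63)
j=9 picked index 9: u0 ∈ [-17/252, 11/252)
j=10 picked index 10: u0 ∈ [-5/126, 1/18)
j=11 picked index 11: u0 ∈ [-1/36, 1/12)
intersection: [5/252, 5/126)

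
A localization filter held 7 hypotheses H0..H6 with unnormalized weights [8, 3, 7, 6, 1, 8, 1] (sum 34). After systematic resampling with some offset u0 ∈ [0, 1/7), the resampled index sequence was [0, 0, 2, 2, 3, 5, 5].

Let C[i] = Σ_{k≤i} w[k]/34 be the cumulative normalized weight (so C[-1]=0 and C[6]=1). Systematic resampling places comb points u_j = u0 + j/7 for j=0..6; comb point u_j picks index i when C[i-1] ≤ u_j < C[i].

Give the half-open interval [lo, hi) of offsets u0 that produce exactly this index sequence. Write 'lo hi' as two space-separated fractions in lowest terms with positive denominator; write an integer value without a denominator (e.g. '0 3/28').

C = [4/17, 11/34, 9/17, 12/17, 25/34, 33/34, 1]
j=0 picked index 0: u0 ∈ [0, 4/17)
j=1 picked index 0: u0 ∈ [-1/7, 11/119)
j=2 picked index 2: u0 ∈ [9/238, 29/119)
j=3 picked index 2: u0 ∈ [-25/238, 12/119)
j=4 picked index 3: u0 ∈ [-5/119, 16/119)
j=5 picked index 5: u0 ∈ [5/238, 61/238)
j=6 picked index 5: u0 ∈ [-29/238, 27/238)
intersection: [9/238, 11/119)

9/238 11/119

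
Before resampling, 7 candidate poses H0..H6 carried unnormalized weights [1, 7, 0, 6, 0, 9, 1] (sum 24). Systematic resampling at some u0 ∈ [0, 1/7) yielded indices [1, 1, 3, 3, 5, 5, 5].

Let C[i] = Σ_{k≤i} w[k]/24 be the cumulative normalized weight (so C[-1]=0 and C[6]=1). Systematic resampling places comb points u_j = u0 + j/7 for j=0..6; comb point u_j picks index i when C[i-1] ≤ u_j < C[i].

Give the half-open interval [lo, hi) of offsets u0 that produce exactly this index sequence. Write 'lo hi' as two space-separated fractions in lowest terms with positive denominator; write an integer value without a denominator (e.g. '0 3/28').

1/21 17/168

C = [1/24, 1/3, 1/3, 7/12, 7/12, 23/24, 1]
j=0 picked index 1: u0 ∈ [1/24, 1/3)
j=1 picked index 1: u0 ∈ [-17/168, 4/21)
j=2 picked index 3: u0 ∈ [1/21, 25/84)
j=3 picked index 3: u0 ∈ [-2/21, 13/84)
j=4 picked index 5: u0 ∈ [1/84, 65/168)
j=5 picked index 5: u0 ∈ [-11/84, 41/168)
j=6 picked index 5: u0 ∈ [-23/84, 17/168)
intersection: [1/21, 17/168)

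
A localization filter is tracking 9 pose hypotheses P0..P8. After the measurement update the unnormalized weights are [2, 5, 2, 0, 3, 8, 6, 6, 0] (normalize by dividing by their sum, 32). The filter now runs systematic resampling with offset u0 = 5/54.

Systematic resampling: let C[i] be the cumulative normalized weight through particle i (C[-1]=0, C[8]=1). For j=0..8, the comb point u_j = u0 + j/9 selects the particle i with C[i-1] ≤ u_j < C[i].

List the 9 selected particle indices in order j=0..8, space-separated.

1 1 4 5 5 6 6 7 7

C = [1/16, 7/32, 9/32, 9/32, 3/8, 5/8, 13/16, 1, 1]
j=0: u_0=5/54 ∈ [1/16, 7/32) → index 1
j=1: u_1=11/54 ∈ [1/16, 7/32) → index 1
j=2: u_2=17/54 ∈ [9/32, 3/8) → index 4
j=3: u_3=23/54 ∈ [3/8, 5/8) → index 5
j=4: u_4=29/54 ∈ [3/8, 5/8) → index 5
j=5: u_5=35/54 ∈ [5/8, 13/16) → index 6
j=6: u_6=41/54 ∈ [5/8, 13/16) → index 6
j=7: u_7=47/54 ∈ [13/16, 1) → index 7
j=8: u_8=53/54 ∈ [13/16, 1) → index 7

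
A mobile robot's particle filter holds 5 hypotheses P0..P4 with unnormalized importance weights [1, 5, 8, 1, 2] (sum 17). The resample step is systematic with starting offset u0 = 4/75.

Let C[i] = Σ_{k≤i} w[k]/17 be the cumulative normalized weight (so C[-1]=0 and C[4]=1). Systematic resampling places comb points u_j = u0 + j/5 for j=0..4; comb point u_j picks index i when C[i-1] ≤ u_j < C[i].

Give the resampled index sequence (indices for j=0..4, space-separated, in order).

C = [1/17, 6/17, 14/17, 15/17, 1]
j=0: u_0=4/75 ∈ [0, 1/17) → index 0
j=1: u_1=19/75 ∈ [1/17, 6/17) → index 1
j=2: u_2=34/75 ∈ [6/17, 14/17) → index 2
j=3: u_3=49/75 ∈ [6/17, 14/17) → index 2
j=4: u_4=64/75 ∈ [14/17, 15/17) → index 3

0 1 2 2 3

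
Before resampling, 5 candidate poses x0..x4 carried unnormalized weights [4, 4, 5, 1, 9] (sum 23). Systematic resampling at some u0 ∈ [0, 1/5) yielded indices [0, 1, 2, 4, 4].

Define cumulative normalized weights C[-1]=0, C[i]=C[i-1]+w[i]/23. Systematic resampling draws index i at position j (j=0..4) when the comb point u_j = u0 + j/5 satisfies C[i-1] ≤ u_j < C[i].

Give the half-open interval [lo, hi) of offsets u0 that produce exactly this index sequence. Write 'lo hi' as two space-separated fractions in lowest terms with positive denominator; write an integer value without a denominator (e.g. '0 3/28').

1/115 17/115

C = [4/23, 8/23, 13/23, 14/23, 1]
j=0 picked index 0: u0 ∈ [0, 4/23)
j=1 picked index 1: u0 ∈ [-3/115, 17/115)
j=2 picked index 2: u0 ∈ [-6/115, 19/115)
j=3 picked index 4: u0 ∈ [1/115, 2/5)
j=4 picked index 4: u0 ∈ [-22/115, 1/5)
intersection: [1/115, 17/115)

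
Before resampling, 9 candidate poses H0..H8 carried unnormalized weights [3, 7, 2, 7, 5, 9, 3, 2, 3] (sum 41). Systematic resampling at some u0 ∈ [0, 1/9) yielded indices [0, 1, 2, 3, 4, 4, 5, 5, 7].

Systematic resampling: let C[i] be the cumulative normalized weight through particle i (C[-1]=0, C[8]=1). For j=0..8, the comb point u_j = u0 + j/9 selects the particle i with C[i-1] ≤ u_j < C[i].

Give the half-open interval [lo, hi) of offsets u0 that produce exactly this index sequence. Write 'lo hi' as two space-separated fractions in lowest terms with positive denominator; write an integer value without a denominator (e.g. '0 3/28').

8/369 10/369

C = [3/41, 10/41, 12/41, 19/41, 24/41, 33/41, 36/41, 38/41, 1]
j=0 picked index 0: u0 ∈ [0, 3/41)
j=1 picked index 1: u0 ∈ [-14/369, 49/369)
j=2 picked index 2: u0 ∈ [8/369, 26/369)
j=3 picked index 3: u0 ∈ [-5/123, 16/123)
j=4 picked index 4: u0 ∈ [7/369, 52/369)
j=5 picked index 4: u0 ∈ [-34/369, 11/369)
j=6 picked index 5: u0 ∈ [-10/123, 17/123)
j=7 picked index 5: u0 ∈ [-71/369, 10/369)
j=8 picked index 7: u0 ∈ [-4/369, 14/369)
intersection: [8/369, 10/369)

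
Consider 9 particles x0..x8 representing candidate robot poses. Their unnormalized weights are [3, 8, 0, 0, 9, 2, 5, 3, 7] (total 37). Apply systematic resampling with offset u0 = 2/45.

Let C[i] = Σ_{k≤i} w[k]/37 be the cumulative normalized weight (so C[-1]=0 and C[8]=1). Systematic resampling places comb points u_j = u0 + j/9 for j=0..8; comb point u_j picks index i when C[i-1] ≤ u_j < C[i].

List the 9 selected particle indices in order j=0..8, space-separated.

0 1 1 4 4 6 6 8 8

C = [3/37, 11/37, 11/37, 11/37, 20/37, 22/37, 27/37, 30/37, 1]
j=0: u_0=2/45 ∈ [0, 3/37) → index 0
j=1: u_1=7/45 ∈ [3/37, 11/37) → index 1
j=2: u_2=4/15 ∈ [3/37, 11/37) → index 1
j=3: u_3=17/45 ∈ [11/37, 20/37) → index 4
j=4: u_4=22/45 ∈ [11/37, 20/37) → index 4
j=5: u_5=3/5 ∈ [22/37, 27/37) → index 6
j=6: u_6=32/45 ∈ [22/37, 27/37) → index 6
j=7: u_7=37/45 ∈ [30/37, 1) → index 8
j=8: u_8=14/15 ∈ [30/37, 1) → index 8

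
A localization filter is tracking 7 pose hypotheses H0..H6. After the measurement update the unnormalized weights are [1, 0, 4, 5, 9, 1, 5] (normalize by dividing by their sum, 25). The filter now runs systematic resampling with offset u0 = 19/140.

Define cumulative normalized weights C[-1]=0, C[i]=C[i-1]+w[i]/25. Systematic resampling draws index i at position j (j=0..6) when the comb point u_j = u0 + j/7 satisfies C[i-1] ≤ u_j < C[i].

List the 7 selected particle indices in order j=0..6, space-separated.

2 3 4 4 4 6 6

C = [1/25, 1/25, 1/5, 2/5, 19/25, 4/5, 1]
j=0: u_0=19/140 ∈ [1/25, 1/5) → index 2
j=1: u_1=39/140 ∈ [1/5, 2/5) → index 3
j=2: u_2=59/140 ∈ [2/5, 19/25) → index 4
j=3: u_3=79/140 ∈ [2/5, 19/25) → index 4
j=4: u_4=99/140 ∈ [2/5, 19/25) → index 4
j=5: u_5=17/20 ∈ [4/5, 1) → index 6
j=6: u_6=139/140 ∈ [4/5, 1) → index 6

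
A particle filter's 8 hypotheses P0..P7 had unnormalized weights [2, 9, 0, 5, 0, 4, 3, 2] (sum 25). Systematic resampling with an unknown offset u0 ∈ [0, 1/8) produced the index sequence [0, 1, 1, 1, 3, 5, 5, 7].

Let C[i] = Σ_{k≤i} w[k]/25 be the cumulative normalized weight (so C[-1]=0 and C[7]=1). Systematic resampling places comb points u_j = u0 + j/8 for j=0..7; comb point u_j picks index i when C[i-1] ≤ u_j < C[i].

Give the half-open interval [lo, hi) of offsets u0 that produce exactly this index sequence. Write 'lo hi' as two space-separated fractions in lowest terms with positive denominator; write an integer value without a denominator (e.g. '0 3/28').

C = [2/25, 11/25, 11/25, 16/25, 16/25, 4/5, 23/25, 1]
j=0 picked index 0: u0 ∈ [0, 2/25)
j=1 picked index 1: u0 ∈ [-9/200, 63/200)
j=2 picked index 1: u0 ∈ [-17/100, 19/100)
j=3 picked index 1: u0 ∈ [-59/200, 13/200)
j=4 picked index 3: u0 ∈ [-3/50, 7/50)
j=5 picked index 5: u0 ∈ [3/200, 7/40)
j=6 picked index 5: u0 ∈ [-11/100, 1/20)
j=7 picked index 7: u0 ∈ [9/200, 1/8)
intersection: [9/200, 1/20)

9/200 1/20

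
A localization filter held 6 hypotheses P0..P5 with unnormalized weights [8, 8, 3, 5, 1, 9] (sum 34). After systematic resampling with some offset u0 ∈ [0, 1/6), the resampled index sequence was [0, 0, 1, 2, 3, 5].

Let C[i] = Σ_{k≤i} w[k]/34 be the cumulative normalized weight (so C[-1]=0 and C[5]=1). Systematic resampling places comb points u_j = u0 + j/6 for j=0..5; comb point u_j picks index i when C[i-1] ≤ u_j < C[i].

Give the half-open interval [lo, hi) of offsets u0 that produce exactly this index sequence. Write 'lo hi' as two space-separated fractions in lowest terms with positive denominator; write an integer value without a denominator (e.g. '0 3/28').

0 2/51

C = [4/17, 8/17, 19/34, 12/17, 25/34, 1]
j=0 picked index 0: u0 ∈ [0, 4/17)
j=1 picked index 0: u0 ∈ [-1/6, 7/102)
j=2 picked index 1: u0 ∈ [-5/51, 7/51)
j=3 picked index 2: u0 ∈ [-1/34, 1/17)
j=4 picked index 3: u0 ∈ [-11/102, 2/51)
j=5 picked index 5: u0 ∈ [-5/51, 1/6)
intersection: [0, 2/51)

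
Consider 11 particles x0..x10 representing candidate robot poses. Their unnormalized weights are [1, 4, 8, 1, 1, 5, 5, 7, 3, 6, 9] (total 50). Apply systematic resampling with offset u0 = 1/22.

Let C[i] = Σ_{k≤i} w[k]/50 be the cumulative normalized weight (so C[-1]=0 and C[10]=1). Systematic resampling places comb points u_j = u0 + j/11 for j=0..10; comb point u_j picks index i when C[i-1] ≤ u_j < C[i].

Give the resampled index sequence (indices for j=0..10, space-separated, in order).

C = [1/50, 1/10, 13/50, 7/25, 3/10, 2/5, 1/2, 16/25, 7/10, 41/50, 1]
j=0: u_0=1/22 ∈ [1/50, 1/10) → index 1
j=1: u_1=3/22 ∈ [1/10, 13/50) → index 2
j=2: u_2=5/22 ∈ [1/10, 13/50) → index 2
j=3: u_3=7/22 ∈ [3/10, 2/5) → index 5
j=4: u_4=9/22 ∈ [2/5, 1/2) → index 6
j=5: u_5=1/2 ∈ [1/2, 16/25) → index 7
j=6: u_6=13/22 ∈ [1/2, 16/25) → index 7
j=7: u_7=15/22 ∈ [16/25, 7/10) → index 8
j=8: u_8=17/22 ∈ [7/10, 41/50) → index 9
j=9: u_9=19/22 ∈ [41/50, 1) → index 10
j=10: u_10=21/22 ∈ [41/50, 1) → index 10

1 2 2 5 6 7 7 8 9 10 10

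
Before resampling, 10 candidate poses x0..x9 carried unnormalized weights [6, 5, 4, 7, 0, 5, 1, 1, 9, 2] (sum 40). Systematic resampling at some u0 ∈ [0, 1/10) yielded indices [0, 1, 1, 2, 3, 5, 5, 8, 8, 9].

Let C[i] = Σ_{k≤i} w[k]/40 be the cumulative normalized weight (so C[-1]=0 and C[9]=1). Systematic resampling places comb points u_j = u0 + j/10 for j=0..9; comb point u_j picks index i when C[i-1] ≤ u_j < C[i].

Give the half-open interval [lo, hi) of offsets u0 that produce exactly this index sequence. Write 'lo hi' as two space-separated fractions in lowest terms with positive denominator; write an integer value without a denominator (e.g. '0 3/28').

1/20 3/40

C = [3/20, 11/40, 3/8, 11/20, 11/20, 27/40, 7/10, 29/40, 19/20, 1]
j=0 picked index 0: u0 ∈ [0, 3/20)
j=1 picked index 1: u0 ∈ [1/20, 7/40)
j=2 picked index 1: u0 ∈ [-1/20, 3/40)
j=3 picked index 2: u0 ∈ [-1/40, 3/40)
j=4 picked index 3: u0 ∈ [-1/40, 3/20)
j=5 picked index 5: u0 ∈ [1/20, 7/40)
j=6 picked index 5: u0 ∈ [-1/20, 3/40)
j=7 picked index 8: u0 ∈ [1/40, 1/4)
j=8 picked index 8: u0 ∈ [-3/40, 3/20)
j=9 picked index 9: u0 ∈ [1/20, 1/10)
intersection: [1/20, 3/40)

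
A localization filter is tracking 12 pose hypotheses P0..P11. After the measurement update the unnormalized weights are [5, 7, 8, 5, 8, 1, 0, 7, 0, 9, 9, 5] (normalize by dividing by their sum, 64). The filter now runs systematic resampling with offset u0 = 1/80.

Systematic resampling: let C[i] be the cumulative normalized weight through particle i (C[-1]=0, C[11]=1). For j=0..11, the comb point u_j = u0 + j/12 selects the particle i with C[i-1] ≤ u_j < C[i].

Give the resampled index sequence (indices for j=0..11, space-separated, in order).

0 1 1 2 3 4 4 7 9 9 10 11

C = [5/64, 3/16, 5/16, 25/64, 33/64, 17/32, 17/32, 41/64, 41/64, 25/32, 59/64, 1]
j=0: u_0=1/80 ∈ [0, 5/64) → index 0
j=1: u_1=23/240 ∈ [5/64, 3/16) → index 1
j=2: u_2=43/240 ∈ [5/64, 3/16) → index 1
j=3: u_3=21/80 ∈ [3/16, 5/16) → index 2
j=4: u_4=83/240 ∈ [5/16, 25/64) → index 3
j=5: u_5=103/240 ∈ [25/64, 33/64) → index 4
j=6: u_6=41/80 ∈ [25/64, 33/64) → index 4
j=7: u_7=143/240 ∈ [17/32, 41/64) → index 7
j=8: u_8=163/240 ∈ [41/64, 25/32) → index 9
j=9: u_9=61/80 ∈ [41/64, 25/32) → index 9
j=10: u_10=203/240 ∈ [25/32, 59/64) → index 10
j=11: u_11=223/240 ∈ [59/64, 1) → index 11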